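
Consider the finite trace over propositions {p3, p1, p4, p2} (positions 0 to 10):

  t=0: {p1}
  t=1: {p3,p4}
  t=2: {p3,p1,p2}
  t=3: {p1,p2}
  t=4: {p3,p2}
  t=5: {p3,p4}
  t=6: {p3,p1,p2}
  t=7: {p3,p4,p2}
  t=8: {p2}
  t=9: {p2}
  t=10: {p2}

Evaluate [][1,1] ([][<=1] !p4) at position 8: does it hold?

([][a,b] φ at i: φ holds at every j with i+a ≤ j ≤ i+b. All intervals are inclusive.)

Check [][<=1] !p4 at every j in [9,9]:
  j=9: holds on [9,10]
All positions satisfy it → formula holds.

Yes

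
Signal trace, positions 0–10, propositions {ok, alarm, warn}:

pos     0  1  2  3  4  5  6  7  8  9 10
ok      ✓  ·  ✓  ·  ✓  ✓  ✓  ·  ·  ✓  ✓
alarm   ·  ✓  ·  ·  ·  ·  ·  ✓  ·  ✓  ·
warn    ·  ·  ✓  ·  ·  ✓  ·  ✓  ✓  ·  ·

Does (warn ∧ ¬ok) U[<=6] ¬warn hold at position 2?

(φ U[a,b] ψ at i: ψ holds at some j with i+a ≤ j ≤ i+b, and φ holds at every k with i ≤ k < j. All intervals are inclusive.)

No

Need some j in [2,8] with ¬warn, and (warn ∧ ¬ok) at every k in [2,j-1].
  j=2: ¬warn false.
  j=3: ¬warn holds, but (warn ∧ ¬ok) fails at k=2 → not this j.
  j=4: ¬warn holds, but (warn ∧ ¬ok) fails at k=2 → not this j.
  j=5: ¬warn false.
  j=6: ¬warn holds, but (warn ∧ ¬ok) fails at k=2 → not this j.
  j=7: ¬warn false.
  j=8: ¬warn false.
No j in the window works → until fails.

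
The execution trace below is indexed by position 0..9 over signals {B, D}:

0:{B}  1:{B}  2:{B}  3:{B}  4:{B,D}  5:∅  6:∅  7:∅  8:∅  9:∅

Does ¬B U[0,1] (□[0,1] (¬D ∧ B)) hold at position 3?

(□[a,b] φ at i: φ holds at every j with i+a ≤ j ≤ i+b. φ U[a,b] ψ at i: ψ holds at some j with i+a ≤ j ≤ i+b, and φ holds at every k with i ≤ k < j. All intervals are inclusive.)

Need some j in [3,4] with □[0,1] (¬D ∧ B), and ¬B at every k in [3,j-1].
  j=3: □[0,1] (¬D ∧ B) — fails at 4.
  j=4: □[0,1] (¬D ∧ B) — fails at 4.
No j in the window works → until fails.

False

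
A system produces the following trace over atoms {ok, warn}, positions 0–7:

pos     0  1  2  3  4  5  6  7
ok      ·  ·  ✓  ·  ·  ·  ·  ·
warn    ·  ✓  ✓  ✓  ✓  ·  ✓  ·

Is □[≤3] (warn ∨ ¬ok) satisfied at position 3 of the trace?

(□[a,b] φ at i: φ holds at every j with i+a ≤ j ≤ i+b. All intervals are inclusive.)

Check (warn ∨ ¬ok) at every j in [3,6]:
  j=3: true
  j=4: true
  j=5: true
  j=6: true
All positions satisfy it → formula holds.

Holds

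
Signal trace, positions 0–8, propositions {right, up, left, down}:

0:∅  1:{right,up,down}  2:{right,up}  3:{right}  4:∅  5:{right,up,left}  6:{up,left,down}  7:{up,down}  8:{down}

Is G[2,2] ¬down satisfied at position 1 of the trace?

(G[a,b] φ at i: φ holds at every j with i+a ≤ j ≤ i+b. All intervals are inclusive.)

Check ¬down at every j in [3,3]:
  j=3: true
All positions satisfy it → formula holds.

Holds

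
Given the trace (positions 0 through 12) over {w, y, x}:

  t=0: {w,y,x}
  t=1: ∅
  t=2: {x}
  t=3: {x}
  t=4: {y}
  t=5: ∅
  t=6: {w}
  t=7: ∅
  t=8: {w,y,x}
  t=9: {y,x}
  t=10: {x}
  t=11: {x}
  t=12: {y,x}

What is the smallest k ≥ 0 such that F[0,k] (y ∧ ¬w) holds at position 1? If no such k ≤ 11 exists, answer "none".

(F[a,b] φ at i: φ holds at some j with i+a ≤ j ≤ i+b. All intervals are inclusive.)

Scan j = 1,2,… for (y ∧ ¬w):
  j=1: fails
  j=2: fails
  j=3: fails
  j=4: holds
First hit at j=4, so smallest k = 4-1 = 3.

3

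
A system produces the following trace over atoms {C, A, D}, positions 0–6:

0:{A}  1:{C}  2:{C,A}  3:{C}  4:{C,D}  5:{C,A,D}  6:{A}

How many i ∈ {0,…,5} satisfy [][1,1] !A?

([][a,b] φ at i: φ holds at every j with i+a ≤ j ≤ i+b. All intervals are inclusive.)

3

Evaluate at each i in [0,5]:
  i=0: ✓ (all of [1,1])
  i=1: ✗ (fails at j=2)
  i=2: ✓ (all of [3,3])
  i=3: ✓ (all of [4,4])
  i=4: ✗ (fails at j=5)
  i=5: ✗ (fails at j=6)
Positions where it holds: {0, 2, 3} → 3.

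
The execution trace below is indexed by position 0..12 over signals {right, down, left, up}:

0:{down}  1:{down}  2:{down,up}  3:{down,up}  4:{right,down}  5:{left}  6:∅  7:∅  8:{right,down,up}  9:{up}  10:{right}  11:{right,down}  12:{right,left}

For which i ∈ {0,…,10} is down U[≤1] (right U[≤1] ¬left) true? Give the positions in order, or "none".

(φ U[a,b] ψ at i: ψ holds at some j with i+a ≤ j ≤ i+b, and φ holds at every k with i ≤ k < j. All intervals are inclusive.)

Evaluate at each i in [0,10]:
  i=0: ✓ (rhs at j=0)
  i=1: ✓ (rhs at j=1)
  i=2: ✓ (rhs at j=2)
  i=3: ✓ (rhs at j=3)
  i=4: ✓ (rhs at j=4)
  i=5: ✗ (lhs fails at k=5 before rhs at j=6)
  i=6: ✓ (rhs at j=6)
  i=7: ✓ (rhs at j=7)
  i=8: ✓ (rhs at j=8)
  i=9: ✓ (rhs at j=9)
  i=10: ✓ (rhs at j=10)

0, 1, 2, 3, 4, 6, 7, 8, 9, 10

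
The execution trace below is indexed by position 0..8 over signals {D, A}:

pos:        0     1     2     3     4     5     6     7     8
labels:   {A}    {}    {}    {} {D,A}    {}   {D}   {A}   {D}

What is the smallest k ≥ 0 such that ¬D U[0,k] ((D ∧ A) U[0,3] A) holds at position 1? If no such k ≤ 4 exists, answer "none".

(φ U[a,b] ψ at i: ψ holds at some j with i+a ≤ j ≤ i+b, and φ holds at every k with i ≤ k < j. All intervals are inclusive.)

Need earliest j ≥ 1 with ((D ∧ A) U[0,3] A), and ¬D at every k in [1,j-1].
  j=1: rhs fails.
  j=2: rhs fails.
  j=3: rhs fails.
  j=4: rhs holds; lhs holds on [1,3]. k = 3.

3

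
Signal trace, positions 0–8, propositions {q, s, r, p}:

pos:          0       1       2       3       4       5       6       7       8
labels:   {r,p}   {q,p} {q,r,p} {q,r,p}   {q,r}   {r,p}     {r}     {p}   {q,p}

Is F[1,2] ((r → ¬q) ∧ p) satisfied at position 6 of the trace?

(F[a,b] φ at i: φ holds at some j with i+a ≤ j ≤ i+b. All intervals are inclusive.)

True

Check ((r → ¬q) ∧ p) at each j in [7,8]:
  j=7: true
  j=8: true
Found at j=7 → formula holds.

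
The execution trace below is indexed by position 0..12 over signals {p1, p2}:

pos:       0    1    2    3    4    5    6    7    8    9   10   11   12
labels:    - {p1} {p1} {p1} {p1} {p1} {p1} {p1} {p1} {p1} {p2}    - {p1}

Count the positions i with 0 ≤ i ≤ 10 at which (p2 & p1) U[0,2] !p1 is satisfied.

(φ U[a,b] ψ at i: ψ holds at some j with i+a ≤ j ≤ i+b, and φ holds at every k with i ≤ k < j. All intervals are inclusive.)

2

Evaluate at each i in [0,10]:
  i=0: ✓ (rhs at j=0)
  i=1: ✗ (no rhs in [1,3])
  i=2: ✗ (no rhs in [2,4])
  i=3: ✗ (no rhs in [3,5])
  i=4: ✗ (no rhs in [4,6])
  i=5: ✗ (no rhs in [5,7])
  i=6: ✗ (no rhs in [6,8])
  i=7: ✗ (no rhs in [7,9])
  i=8: ✗ (lhs fails at k=8 before rhs at j=10)
  i=9: ✗ (lhs fails at k=9 before rhs at j=10)
  i=10: ✓ (rhs at j=10)
Positions where it holds: {0, 10} → 2.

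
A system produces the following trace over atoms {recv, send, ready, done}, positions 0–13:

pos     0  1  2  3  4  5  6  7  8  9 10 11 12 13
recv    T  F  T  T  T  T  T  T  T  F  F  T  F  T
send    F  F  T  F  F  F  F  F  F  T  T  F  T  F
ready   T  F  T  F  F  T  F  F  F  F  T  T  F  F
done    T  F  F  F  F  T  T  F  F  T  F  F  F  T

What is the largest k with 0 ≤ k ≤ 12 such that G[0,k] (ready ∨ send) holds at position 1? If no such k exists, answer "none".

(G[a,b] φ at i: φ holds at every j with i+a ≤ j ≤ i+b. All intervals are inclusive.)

none

(ready ∨ send) must hold from j=1 onward; find where it first fails.
  j=1: fails → no k works.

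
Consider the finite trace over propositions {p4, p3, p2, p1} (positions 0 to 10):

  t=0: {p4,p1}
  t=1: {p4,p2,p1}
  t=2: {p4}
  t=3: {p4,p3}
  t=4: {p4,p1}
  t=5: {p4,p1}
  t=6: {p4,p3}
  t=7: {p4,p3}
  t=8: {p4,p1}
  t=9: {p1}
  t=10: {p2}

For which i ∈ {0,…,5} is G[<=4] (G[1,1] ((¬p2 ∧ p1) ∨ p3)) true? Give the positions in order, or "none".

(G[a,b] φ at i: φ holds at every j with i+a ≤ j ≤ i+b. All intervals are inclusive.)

2, 3, 4

Evaluate at each i in [0,5]:
  i=0: ✗ (fails at j=0)
  i=1: ✗ (fails at j=1)
  i=2: ✓ (all of [2,6])
  i=3: ✓ (all of [3,7])
  i=4: ✓ (all of [4,8])
  i=5: ✗ (fails at j=9)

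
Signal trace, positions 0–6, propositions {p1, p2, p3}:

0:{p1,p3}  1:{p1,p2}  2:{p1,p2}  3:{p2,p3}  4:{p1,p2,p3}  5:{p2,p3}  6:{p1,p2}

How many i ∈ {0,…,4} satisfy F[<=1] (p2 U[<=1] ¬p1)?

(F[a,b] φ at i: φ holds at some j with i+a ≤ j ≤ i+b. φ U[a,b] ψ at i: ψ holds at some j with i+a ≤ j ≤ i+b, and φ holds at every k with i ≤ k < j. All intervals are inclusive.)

Evaluate at each i in [0,4]:
  i=0: ✗ (none in [0,1])
  i=1: ✓ (witness j=2)
  i=2: ✓ (witness j=2)
  i=3: ✓ (witness j=3)
  i=4: ✓ (witness j=4)
Positions where it holds: {1, 2, 3, 4} → 4.

4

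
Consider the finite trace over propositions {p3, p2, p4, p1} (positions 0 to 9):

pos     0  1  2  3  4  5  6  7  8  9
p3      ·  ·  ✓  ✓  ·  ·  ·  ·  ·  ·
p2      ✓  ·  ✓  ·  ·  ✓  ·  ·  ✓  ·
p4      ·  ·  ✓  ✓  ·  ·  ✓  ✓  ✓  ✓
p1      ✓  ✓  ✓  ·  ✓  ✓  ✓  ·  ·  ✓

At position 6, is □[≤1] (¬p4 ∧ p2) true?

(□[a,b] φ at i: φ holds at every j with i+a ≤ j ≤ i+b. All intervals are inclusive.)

No

Check (¬p4 ∧ p2) at every j in [6,7]:
  j=6: false
  j=7: false
Fails at j=6 → formula fails.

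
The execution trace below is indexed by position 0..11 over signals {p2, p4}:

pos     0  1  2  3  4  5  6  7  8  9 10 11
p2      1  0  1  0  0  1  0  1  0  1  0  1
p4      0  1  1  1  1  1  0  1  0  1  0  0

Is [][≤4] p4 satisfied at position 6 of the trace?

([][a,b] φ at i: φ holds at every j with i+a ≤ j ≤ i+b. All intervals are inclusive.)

Check p4 at every j in [6,10]:
  j=6: false
  j=7: true
  j=8: false
  j=9: true
  j=10: false
Fails at j=6 → formula fails.

Does not hold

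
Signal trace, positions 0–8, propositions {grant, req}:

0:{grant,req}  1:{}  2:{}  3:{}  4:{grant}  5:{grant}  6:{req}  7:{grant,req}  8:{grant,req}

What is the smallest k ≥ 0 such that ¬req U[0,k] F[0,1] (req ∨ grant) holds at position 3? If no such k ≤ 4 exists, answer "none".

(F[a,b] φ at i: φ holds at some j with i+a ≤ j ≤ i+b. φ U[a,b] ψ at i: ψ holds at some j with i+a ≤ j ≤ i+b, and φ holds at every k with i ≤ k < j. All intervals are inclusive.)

0

Need earliest j ≥ 3 with F[0,1] (req ∨ grant), and ¬req at every k in [3,j-1].
  j=3: rhs holds (empty prefix). k = 0.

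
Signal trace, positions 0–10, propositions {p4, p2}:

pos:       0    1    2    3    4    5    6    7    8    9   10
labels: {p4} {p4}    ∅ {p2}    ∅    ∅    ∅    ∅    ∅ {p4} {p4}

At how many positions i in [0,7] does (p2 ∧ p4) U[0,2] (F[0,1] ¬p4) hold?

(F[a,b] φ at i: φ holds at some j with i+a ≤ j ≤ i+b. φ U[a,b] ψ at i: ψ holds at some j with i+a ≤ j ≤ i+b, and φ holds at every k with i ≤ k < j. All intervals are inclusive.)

Evaluate at each i in [0,7]:
  i=0: ✗ (lhs fails at k=0 before rhs at j=1)
  i=1: ✓ (rhs at j=1)
  i=2: ✓ (rhs at j=2)
  i=3: ✓ (rhs at j=3)
  i=4: ✓ (rhs at j=4)
  i=5: ✓ (rhs at j=5)
  i=6: ✓ (rhs at j=6)
  i=7: ✓ (rhs at j=7)
Positions where it holds: {1, 2, 3, 4, 5, 6, 7} → 7.

7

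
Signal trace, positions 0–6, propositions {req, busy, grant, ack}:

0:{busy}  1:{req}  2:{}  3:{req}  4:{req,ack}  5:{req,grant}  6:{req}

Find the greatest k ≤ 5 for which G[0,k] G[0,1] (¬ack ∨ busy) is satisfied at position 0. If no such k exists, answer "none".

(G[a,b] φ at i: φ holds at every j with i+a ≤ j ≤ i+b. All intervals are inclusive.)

2

G[0,1] (¬ack ∨ busy) must hold from j=0 onward; find where it first fails.
  j=0: holds
  j=1: holds
  j=2: holds
  j=3: fails
Holds on [0,2], so largest k = 2.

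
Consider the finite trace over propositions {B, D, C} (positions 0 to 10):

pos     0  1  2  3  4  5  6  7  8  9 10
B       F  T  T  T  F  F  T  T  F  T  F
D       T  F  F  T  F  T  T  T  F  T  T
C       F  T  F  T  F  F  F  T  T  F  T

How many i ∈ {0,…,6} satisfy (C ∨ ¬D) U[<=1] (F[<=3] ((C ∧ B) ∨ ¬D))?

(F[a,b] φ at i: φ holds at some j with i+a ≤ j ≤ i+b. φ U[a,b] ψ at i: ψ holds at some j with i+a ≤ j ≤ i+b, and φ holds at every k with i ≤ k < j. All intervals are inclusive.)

7

Evaluate at each i in [0,6]:
  i=0: ✓ (rhs at j=0)
  i=1: ✓ (rhs at j=1)
  i=2: ✓ (rhs at j=2)
  i=3: ✓ (rhs at j=3)
  i=4: ✓ (rhs at j=4)
  i=5: ✓ (rhs at j=5)
  i=6: ✓ (rhs at j=6)
Positions where it holds: {0, 1, 2, 3, 4, 5, 6} → 7.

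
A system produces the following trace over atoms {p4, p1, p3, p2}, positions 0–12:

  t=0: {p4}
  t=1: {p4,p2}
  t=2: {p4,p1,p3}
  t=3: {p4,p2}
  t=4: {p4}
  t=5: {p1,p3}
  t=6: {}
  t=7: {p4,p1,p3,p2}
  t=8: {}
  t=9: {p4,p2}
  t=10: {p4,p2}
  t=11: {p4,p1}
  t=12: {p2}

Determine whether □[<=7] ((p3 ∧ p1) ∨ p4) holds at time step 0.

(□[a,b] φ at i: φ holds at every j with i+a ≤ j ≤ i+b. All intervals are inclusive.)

No

Check ((p3 ∧ p1) ∨ p4) at every j in [0,7]:
  j=0: true
  j=1: true
  j=2: true
  j=3: true
  j=4: true
  j=5: true
  j=6: false
  j=7: true
Fails at j=6 → formula fails.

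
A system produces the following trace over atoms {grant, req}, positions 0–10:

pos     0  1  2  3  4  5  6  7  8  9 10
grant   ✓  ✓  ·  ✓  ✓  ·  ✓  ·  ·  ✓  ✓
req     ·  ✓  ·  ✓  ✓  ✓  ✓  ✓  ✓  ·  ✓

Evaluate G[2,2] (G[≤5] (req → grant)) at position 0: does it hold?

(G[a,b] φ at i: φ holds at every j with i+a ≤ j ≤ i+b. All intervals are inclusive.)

Does not hold

Check G[≤5] (req → grant) at every j in [2,2]:
  j=2: fails at 5
Fails at j=2 → formula fails.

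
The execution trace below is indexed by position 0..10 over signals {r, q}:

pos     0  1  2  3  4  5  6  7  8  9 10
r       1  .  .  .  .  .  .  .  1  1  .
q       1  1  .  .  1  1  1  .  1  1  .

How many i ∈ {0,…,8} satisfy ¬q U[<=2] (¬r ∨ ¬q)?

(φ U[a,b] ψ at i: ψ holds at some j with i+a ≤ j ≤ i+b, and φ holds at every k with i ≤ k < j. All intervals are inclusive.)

7

Evaluate at each i in [0,8]:
  i=0: ✗ (lhs fails at k=0 before rhs at j=1)
  i=1: ✓ (rhs at j=1)
  i=2: ✓ (rhs at j=2)
  i=3: ✓ (rhs at j=3)
  i=4: ✓ (rhs at j=4)
  i=5: ✓ (rhs at j=5)
  i=6: ✓ (rhs at j=6)
  i=7: ✓ (rhs at j=7)
  i=8: ✗ (lhs fails at k=8 before rhs at j=10)
Positions where it holds: {1, 2, 3, 4, 5, 6, 7} → 7.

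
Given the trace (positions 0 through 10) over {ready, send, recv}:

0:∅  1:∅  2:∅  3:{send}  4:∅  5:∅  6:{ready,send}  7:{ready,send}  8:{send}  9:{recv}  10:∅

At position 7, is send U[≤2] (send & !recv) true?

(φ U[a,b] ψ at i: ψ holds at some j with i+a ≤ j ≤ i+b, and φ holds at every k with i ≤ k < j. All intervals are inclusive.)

Need some j in [7,9] with (send & !recv), and send at every k in [7,j-1].
  j=7: (send & !recv) holds; no prefix to check → satisfied.

Holds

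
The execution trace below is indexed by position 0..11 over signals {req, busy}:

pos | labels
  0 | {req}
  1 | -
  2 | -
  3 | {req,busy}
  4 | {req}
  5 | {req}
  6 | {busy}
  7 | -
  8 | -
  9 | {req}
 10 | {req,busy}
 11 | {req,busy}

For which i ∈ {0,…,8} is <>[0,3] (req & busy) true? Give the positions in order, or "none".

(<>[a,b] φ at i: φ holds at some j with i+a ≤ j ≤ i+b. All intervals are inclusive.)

Evaluate at each i in [0,8]:
  i=0: ✓ (witness j=3)
  i=1: ✓ (witness j=3)
  i=2: ✓ (witness j=3)
  i=3: ✓ (witness j=3)
  i=4: ✗ (none in [4,7])
  i=5: ✗ (none in [5,8])
  i=6: ✗ (none in [6,9])
  i=7: ✓ (witness j=10)
  i=8: ✓ (witness j=10)

0, 1, 2, 3, 7, 8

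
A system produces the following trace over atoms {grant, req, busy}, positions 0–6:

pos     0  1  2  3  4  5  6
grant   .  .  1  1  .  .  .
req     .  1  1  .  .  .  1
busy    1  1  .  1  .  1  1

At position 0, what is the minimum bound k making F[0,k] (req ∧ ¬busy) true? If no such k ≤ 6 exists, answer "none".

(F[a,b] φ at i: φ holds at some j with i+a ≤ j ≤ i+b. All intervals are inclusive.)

2

Scan j = 0,1,… for (req ∧ ¬busy):
  j=0: fails
  j=1: fails
  j=2: holds
First hit at j=2, so smallest k = 2-0 = 2.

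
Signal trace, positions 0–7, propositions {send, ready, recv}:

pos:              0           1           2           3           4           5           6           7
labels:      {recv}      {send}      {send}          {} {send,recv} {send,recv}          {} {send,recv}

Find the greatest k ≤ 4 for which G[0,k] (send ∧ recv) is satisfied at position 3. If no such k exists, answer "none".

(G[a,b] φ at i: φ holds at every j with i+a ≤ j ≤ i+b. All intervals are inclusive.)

(send ∧ recv) must hold from j=3 onward; find where it first fails.
  j=3: fails → no k works.

none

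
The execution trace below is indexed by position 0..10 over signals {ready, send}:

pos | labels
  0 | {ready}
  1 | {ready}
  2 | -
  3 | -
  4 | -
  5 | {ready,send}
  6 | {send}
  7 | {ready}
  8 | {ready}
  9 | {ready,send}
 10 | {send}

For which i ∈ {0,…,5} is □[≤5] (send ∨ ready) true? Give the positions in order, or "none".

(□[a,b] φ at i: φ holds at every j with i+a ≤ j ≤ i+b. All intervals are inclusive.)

Evaluate at each i in [0,5]:
  i=0: ✗ (fails at j=2)
  i=1: ✗ (fails at j=2)
  i=2: ✗ (fails at j=2)
  i=3: ✗ (fails at j=3)
  i=4: ✗ (fails at j=4)
  i=5: ✓ (all of [5,10])

5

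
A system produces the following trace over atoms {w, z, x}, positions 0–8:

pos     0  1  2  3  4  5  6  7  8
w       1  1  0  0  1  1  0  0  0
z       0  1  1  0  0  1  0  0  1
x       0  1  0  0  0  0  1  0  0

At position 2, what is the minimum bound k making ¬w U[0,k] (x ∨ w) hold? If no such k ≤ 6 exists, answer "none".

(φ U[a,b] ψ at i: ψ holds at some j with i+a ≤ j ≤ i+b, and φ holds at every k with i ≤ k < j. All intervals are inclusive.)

2

Need earliest j ≥ 2 with (x ∨ w), and ¬w at every k in [2,j-1].
  j=2: rhs fails.
  j=3: rhs fails.
  j=4: rhs holds; lhs holds on [2,3]. k = 2.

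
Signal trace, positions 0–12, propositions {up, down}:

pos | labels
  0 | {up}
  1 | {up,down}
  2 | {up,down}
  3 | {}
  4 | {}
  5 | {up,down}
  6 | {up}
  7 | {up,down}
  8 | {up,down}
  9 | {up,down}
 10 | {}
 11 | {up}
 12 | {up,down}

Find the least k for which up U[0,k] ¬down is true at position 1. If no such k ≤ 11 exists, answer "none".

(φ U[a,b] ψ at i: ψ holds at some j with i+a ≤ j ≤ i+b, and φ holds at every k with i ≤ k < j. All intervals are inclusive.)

Need earliest j ≥ 1 with ¬down, and up at every k in [1,j-1].
  j=1: rhs fails.
  j=2: rhs fails.
  j=3: rhs holds; lhs holds on [1,2]. k = 2.

2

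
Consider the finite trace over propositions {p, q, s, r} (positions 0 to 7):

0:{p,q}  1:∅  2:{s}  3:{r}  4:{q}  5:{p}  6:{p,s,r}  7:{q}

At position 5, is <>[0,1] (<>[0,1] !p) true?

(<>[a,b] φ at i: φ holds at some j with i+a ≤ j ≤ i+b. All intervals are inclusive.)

Yes

Check <>[0,1] !p at each j in [5,6]:
  j=5: fails (none in [5,6])
  j=6: holds (witness at 7)
Found at j=6 → formula holds.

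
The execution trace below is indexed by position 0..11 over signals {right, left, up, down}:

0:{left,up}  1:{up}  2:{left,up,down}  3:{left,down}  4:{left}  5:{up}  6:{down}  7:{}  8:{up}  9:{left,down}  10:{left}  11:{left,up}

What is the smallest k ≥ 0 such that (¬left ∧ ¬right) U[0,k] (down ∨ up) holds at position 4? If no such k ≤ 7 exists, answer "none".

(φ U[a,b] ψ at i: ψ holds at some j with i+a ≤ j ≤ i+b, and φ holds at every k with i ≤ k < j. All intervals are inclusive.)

none

Need earliest j ≥ 4 with (down ∨ up), and (¬left ∧ ¬right) at every k in [4,j-1].
  j=4: rhs fails.
  j=5: rhs holds but lhs fails at k=4.
  j=6: rhs holds but lhs fails at k=4.
  j=7: rhs fails.
  j=8: rhs holds but lhs fails at k=4.
  j=9: rhs holds but lhs fails at k=4.
  j=10: rhs fails.
  j=11: rhs holds but lhs fails at k=4.
No witness within the range → none.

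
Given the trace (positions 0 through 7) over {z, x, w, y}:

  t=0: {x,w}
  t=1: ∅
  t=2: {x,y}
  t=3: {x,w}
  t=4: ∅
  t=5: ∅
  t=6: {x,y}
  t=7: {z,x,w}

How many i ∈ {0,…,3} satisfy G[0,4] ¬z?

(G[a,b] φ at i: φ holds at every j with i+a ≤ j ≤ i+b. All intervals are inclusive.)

Evaluate at each i in [0,3]:
  i=0: ✓ (all of [0,4])
  i=1: ✓ (all of [1,5])
  i=2: ✓ (all of [2,6])
  i=3: ✗ (fails at j=7)
Positions where it holds: {0, 1, 2} → 3.

3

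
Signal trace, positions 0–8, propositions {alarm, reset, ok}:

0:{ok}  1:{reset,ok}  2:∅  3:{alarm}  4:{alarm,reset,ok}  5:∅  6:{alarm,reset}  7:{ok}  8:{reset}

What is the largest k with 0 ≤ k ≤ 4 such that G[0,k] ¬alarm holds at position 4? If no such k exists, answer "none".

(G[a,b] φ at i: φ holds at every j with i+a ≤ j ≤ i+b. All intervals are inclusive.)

¬alarm must hold from j=4 onward; find where it first fails.
  j=4: fails → no k works.

none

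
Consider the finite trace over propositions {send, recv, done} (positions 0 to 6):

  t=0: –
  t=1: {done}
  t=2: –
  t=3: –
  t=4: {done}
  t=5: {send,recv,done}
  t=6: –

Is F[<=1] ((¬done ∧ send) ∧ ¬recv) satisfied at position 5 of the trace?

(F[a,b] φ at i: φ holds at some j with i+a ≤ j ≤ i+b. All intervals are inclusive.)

Does not hold

Check ((¬done ∧ send) ∧ ¬recv) at each j in [5,6]:
  j=5: false
  j=6: false
No position in the window satisfies it → formula fails.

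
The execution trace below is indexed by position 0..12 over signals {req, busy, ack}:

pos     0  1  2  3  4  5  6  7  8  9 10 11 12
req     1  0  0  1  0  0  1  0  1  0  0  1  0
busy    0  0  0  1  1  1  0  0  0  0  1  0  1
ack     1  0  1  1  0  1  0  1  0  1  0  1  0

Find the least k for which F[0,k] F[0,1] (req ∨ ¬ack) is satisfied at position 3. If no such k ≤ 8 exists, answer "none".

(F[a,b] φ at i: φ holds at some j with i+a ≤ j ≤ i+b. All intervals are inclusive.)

0

Scan j = 3,4,… for F[0,1] (req ∨ ¬ack):
  j=3: holds
First hit at j=3, so smallest k = 3-3 = 0.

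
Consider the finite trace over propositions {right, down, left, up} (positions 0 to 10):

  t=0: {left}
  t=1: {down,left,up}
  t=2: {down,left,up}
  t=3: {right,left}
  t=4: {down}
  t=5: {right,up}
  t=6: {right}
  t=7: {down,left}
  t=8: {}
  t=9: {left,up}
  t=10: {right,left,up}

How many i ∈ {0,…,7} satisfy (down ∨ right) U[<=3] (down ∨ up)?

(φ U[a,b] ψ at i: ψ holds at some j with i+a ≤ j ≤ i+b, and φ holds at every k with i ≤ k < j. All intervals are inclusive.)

7

Evaluate at each i in [0,7]:
  i=0: ✗ (lhs fails at k=0 before rhs at j=1)
  i=1: ✓ (rhs at j=1)
  i=2: ✓ (rhs at j=2)
  i=3: ✓ (rhs at j=4; lhs holds on [3,3])
  i=4: ✓ (rhs at j=4)
  i=5: ✓ (rhs at j=5)
  i=6: ✓ (rhs at j=7; lhs holds on [6,6])
  i=7: ✓ (rhs at j=7)
Positions where it holds: {1, 2, 3, 4, 5, 6, 7} → 7.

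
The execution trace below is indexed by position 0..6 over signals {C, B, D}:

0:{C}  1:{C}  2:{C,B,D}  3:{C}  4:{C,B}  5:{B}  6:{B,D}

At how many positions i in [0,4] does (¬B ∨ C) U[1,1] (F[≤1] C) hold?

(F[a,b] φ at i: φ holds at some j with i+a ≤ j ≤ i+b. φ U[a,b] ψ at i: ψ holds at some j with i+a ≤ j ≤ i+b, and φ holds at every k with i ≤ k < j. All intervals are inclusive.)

Evaluate at each i in [0,4]:
  i=0: ✓ (rhs at j=1; lhs holds on [0,0])
  i=1: ✓ (rhs at j=2; lhs holds on [1,1])
  i=2: ✓ (rhs at j=3; lhs holds on [2,2])
  i=3: ✓ (rhs at j=4; lhs holds on [3,3])
  i=4: ✗ (no rhs in [5,5])
Positions where it holds: {0, 1, 2, 3} → 4.

4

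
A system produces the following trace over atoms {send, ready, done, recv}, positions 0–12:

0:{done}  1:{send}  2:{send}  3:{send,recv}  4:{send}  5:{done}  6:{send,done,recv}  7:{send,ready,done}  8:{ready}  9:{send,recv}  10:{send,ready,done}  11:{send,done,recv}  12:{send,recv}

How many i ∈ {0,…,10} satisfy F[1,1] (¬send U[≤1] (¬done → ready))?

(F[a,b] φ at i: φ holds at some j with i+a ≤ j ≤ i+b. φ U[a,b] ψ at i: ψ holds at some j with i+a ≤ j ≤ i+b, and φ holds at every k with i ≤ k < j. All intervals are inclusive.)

6

Evaluate at each i in [0,10]:
  i=0: ✗ (none in [1,1])
  i=1: ✗ (none in [2,2])
  i=2: ✗ (none in [3,3])
  i=3: ✗ (none in [4,4])
  i=4: ✓ (witness j=5)
  i=5: ✓ (witness j=6)
  i=6: ✓ (witness j=7)
  i=7: ✓ (witness j=8)
  i=8: ✗ (none in [9,9])
  i=9: ✓ (witness j=10)
  i=10: ✓ (witness j=11)
Positions where it holds: {4, 5, 6, 7, 9, 10} → 6.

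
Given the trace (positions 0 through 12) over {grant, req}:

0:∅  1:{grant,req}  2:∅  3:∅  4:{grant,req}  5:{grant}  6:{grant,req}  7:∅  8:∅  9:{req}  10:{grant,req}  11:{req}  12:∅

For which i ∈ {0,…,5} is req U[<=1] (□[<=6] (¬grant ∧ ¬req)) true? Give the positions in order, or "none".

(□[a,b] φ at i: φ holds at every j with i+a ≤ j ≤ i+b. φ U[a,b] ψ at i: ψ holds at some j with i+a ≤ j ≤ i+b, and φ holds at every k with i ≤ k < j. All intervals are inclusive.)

none

Evaluate at each i in [0,5]:
  i=0: ✗ (no rhs in [0,1])
  i=1: ✗ (no rhs in [1,2])
  i=2: ✗ (no rhs in [2,3])
  i=3: ✗ (no rhs in [3,4])
  i=4: ✗ (no rhs in [4,5])
  i=5: ✗ (no rhs in [5,6])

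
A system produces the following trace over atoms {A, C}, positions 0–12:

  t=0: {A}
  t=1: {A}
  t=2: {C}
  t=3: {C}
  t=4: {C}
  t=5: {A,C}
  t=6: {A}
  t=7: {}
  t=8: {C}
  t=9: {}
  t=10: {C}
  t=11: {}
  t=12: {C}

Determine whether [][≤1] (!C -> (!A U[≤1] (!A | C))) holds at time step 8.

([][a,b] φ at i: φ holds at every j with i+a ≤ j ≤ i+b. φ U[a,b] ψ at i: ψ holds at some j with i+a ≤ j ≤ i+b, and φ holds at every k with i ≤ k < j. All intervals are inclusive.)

Check (!C -> (!A U[≤1] (!A | C))) at every j in [8,9]:
  j=8: antecedent false → ✓
  j=9: antecedent true; consequent holds → ✓
All positions satisfy it → formula holds.

True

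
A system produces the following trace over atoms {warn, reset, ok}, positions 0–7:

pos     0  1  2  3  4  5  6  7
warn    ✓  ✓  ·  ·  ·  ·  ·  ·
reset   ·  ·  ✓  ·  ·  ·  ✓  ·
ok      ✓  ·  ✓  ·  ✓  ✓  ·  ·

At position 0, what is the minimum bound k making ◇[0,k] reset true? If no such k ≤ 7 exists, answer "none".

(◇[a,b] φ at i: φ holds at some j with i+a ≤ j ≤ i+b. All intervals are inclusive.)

2

Scan j = 0,1,… for reset:
  j=0: fails
  j=1: fails
  j=2: holds
First hit at j=2, so smallest k = 2-0 = 2.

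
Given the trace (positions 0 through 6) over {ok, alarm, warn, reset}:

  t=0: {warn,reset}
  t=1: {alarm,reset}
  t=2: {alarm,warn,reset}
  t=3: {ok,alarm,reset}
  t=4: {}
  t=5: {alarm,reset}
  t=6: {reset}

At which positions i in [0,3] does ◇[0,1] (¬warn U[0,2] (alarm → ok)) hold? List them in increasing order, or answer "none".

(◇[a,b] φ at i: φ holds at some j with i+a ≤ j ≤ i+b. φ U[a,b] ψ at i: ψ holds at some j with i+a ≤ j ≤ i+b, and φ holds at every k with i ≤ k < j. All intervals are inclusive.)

0, 2, 3

Evaluate at each i in [0,3]:
  i=0: ✓ (witness j=0)
  i=1: ✗ (none in [1,2])
  i=2: ✓ (witness j=3)
  i=3: ✓ (witness j=3)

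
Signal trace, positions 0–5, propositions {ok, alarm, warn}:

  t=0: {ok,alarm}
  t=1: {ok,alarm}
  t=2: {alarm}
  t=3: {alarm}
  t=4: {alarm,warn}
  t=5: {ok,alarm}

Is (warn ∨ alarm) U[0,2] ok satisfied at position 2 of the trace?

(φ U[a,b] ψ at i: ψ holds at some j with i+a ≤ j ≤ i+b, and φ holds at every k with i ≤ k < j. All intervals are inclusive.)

Need some j in [2,4] with ok, and (warn ∨ alarm) at every k in [2,j-1].
  j=2: ok false.
  j=3: ok false.
  j=4: ok false.
No j in the window works → until fails.

No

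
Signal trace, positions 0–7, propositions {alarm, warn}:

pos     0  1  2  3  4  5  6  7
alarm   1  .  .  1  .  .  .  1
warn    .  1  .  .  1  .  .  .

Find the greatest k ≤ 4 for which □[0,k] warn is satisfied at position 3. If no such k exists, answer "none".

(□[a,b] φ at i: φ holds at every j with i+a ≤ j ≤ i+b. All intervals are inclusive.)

none

warn must hold from j=3 onward; find where it first fails.
  j=3: fails → no k works.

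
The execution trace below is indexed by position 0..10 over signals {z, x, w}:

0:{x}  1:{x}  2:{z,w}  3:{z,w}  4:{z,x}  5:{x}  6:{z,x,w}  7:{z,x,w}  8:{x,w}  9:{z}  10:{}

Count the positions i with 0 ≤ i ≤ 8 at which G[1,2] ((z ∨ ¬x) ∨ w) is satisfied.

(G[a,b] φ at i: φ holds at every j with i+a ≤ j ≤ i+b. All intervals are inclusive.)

Evaluate at each i in [0,8]:
  i=0: ✗ (fails at j=1)
  i=1: ✓ (all of [2,3])
  i=2: ✓ (all of [3,4])
  i=3: ✗ (fails at j=5)
  i=4: ✗ (fails at j=5)
  i=5: ✓ (all of [6,7])
  i=6: ✓ (all of [7,8])
  i=7: ✓ (all of [8,9])
  i=8: ✓ (all of [9,10])
Positions where it holds: {1, 2, 5, 6, 7, 8} → 6.

6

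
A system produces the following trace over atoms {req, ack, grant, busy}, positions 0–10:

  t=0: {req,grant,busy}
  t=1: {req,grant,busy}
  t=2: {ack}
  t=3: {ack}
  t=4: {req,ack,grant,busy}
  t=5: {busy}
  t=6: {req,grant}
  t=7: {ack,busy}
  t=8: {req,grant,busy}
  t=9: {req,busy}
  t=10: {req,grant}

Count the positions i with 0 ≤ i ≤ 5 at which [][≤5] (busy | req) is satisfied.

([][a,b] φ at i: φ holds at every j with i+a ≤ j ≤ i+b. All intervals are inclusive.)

2

Evaluate at each i in [0,5]:
  i=0: ✗ (fails at j=2)
  i=1: ✗ (fails at j=2)
  i=2: ✗ (fails at j=2)
  i=3: ✗ (fails at j=3)
  i=4: ✓ (all of [4,9])
  i=5: ✓ (all of [5,10])
Positions where it holds: {4, 5} → 2.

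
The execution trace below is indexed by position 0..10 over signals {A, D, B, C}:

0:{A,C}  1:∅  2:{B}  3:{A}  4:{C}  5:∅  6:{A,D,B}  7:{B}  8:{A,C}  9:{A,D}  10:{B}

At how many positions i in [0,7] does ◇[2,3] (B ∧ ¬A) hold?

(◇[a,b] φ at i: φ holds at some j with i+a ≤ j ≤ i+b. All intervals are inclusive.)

4

Evaluate at each i in [0,7]:
  i=0: ✓ (witness j=2)
  i=1: ✗ (none in [3,4])
  i=2: ✗ (none in [4,5])
  i=3: ✗ (none in [5,6])
  i=4: ✓ (witness j=7)
  i=5: ✓ (witness j=7)
  i=6: ✗ (none in [8,9])
  i=7: ✓ (witness j=10)
Positions where it holds: {0, 4, 5, 7} → 4.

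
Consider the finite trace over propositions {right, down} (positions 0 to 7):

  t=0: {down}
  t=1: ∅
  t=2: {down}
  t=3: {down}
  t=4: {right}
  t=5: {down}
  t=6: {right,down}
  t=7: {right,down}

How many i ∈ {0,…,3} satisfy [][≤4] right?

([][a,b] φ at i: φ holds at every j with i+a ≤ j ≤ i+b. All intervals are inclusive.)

0

Evaluate at each i in [0,3]:
  i=0: ✗ (fails at j=0)
  i=1: ✗ (fails at j=1)
  i=2: ✗ (fails at j=2)
  i=3: ✗ (fails at j=3)
Positions where it holds: {} → 0.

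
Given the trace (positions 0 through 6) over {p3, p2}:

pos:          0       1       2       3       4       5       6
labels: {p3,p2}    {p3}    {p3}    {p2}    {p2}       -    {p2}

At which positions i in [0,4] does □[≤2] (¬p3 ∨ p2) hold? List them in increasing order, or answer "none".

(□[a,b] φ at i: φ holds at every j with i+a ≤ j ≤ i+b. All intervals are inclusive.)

3, 4

Evaluate at each i in [0,4]:
  i=0: ✗ (fails at j=1)
  i=1: ✗ (fails at j=1)
  i=2: ✗ (fails at j=2)
  i=3: ✓ (all of [3,5])
  i=4: ✓ (all of [4,6])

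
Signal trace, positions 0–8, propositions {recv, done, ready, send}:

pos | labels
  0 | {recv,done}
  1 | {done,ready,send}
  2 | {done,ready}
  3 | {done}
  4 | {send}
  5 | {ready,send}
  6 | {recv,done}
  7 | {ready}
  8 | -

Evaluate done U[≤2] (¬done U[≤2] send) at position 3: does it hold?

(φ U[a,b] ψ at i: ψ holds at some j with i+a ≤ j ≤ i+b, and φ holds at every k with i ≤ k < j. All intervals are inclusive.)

Need some j in [3,5] with (¬done U[≤2] send), and done at every k in [3,j-1].
  j=3: (¬done U[≤2] send) — fails.
  j=4: (¬done U[≤2] send) holds; done holds at every k in [3,3] → satisfied.

Holds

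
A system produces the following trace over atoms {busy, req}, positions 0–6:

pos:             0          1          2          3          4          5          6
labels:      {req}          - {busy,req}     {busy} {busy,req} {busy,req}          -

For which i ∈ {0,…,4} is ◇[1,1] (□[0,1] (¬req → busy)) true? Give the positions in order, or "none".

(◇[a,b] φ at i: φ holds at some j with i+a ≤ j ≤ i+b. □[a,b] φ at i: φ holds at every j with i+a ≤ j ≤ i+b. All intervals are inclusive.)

Evaluate at each i in [0,4]:
  i=0: ✗ (none in [1,1])
  i=1: ✓ (witness j=2)
  i=2: ✓ (witness j=3)
  i=3: ✓ (witness j=4)
  i=4: ✗ (none in [5,5])

1, 2, 3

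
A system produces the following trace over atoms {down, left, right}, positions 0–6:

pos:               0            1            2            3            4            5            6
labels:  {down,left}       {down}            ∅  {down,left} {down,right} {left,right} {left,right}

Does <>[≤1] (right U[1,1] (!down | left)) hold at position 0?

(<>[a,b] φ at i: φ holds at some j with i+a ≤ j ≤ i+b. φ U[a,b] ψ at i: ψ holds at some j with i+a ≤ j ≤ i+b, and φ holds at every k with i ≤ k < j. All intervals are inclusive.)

Does not hold

Check (right U[1,1] (!down | left)) at each j in [0,1]:
  j=0: fails
  j=1: fails
No position in the window satisfies it → formula fails.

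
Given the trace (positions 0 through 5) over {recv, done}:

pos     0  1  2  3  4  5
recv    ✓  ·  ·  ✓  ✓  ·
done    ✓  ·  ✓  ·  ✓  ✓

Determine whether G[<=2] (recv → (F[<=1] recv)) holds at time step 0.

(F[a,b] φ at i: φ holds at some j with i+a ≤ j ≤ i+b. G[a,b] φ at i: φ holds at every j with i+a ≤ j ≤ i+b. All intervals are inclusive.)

Check (recv → (F[<=1] recv)) at every j in [0,2]:
  j=0: antecedent true; consequent holds (witness at 0) → ✓
  j=1: antecedent false → ✓
  j=2: antecedent false → ✓
All positions satisfy it → formula holds.

Holds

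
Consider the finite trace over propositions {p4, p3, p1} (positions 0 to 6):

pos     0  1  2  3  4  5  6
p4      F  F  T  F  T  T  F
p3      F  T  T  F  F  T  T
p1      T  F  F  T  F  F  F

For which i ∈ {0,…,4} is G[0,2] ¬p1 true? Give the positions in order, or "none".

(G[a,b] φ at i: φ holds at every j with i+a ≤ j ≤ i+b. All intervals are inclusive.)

Evaluate at each i in [0,4]:
  i=0: ✗ (fails at j=0)
  i=1: ✗ (fails at j=3)
  i=2: ✗ (fails at j=3)
  i=3: ✗ (fails at j=3)
  i=4: ✓ (all of [4,6])

4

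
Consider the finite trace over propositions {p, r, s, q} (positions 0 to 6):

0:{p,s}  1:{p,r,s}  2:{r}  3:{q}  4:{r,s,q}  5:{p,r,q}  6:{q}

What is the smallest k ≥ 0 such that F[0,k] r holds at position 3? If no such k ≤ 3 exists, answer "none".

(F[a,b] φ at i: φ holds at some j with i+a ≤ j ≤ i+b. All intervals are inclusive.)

1

Scan j = 3,4,… for r:
  j=3: fails
  j=4: holds
First hit at j=4, so smallest k = 4-3 = 1.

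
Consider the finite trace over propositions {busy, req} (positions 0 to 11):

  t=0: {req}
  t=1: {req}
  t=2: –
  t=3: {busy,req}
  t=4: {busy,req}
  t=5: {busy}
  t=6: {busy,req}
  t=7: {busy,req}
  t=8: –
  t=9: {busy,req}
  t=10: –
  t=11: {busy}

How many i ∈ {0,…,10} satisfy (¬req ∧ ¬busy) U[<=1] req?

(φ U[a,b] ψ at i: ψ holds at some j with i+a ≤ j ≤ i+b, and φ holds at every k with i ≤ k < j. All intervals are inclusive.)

Evaluate at each i in [0,10]:
  i=0: ✓ (rhs at j=0)
  i=1: ✓ (rhs at j=1)
  i=2: ✓ (rhs at j=3; lhs holds on [2,2])
  i=3: ✓ (rhs at j=3)
  i=4: ✓ (rhs at j=4)
  i=5: ✗ (lhs fails at k=5 before rhs at j=6)
  i=6: ✓ (rhs at j=6)
  i=7: ✓ (rhs at j=7)
  i=8: ✓ (rhs at j=9; lhs holds on [8,8])
  i=9: ✓ (rhs at j=9)
  i=10: ✗ (no rhs in [10,11])
Positions where it holds: {0, 1, 2, 3, 4, 6, 7, 8, 9} → 9.

9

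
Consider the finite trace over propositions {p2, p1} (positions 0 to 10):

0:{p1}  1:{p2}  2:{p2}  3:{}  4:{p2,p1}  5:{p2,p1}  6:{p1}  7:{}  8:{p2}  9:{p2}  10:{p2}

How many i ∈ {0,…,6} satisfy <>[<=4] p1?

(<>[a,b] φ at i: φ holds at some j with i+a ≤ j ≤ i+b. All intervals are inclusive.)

7

Evaluate at each i in [0,6]:
  i=0: ✓ (witness j=0)
  i=1: ✓ (witness j=4)
  i=2: ✓ (witness j=4)
  i=3: ✓ (witness j=4)
  i=4: ✓ (witness j=4)
  i=5: ✓ (witness j=5)
  i=6: ✓ (witness j=6)
Positions where it holds: {0, 1, 2, 3, 4, 5, 6} → 7.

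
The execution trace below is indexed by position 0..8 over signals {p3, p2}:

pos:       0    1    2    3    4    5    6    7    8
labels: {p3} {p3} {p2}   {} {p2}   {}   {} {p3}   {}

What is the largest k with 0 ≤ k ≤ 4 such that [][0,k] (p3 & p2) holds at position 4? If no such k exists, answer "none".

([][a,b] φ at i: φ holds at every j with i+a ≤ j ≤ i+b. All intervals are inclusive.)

none

(p3 & p2) must hold from j=4 onward; find where it first fails.
  j=4: fails → no k works.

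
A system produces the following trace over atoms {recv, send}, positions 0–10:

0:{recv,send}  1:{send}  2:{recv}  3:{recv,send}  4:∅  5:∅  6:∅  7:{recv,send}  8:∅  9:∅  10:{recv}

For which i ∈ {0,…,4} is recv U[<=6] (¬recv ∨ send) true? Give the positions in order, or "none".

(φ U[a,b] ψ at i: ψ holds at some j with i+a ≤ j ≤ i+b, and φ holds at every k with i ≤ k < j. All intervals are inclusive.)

0, 1, 2, 3, 4

Evaluate at each i in [0,4]:
  i=0: ✓ (rhs at j=0)
  i=1: ✓ (rhs at j=1)
  i=2: ✓ (rhs at j=3; lhs holds on [2,2])
  i=3: ✓ (rhs at j=3)
  i=4: ✓ (rhs at j=4)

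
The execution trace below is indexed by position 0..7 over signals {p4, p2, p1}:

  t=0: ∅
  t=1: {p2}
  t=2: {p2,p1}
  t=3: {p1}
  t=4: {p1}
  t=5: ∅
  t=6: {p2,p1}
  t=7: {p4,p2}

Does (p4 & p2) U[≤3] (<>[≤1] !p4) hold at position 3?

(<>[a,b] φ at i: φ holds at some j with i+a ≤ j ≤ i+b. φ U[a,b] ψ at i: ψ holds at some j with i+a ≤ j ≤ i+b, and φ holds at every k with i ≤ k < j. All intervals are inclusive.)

Need some j in [3,6] with <>[≤1] !p4, and (p4 & p2) at every k in [3,j-1].
  j=3: <>[≤1] !p4 holds; no prefix to check → satisfied.

Holds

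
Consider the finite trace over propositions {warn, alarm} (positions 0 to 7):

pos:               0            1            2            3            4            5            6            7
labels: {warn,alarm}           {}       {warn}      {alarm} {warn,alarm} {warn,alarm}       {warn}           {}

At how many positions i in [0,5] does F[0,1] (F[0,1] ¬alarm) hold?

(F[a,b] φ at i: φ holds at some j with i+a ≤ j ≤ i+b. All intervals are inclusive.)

Evaluate at each i in [0,5]:
  i=0: ✓ (witness j=0)
  i=1: ✓ (witness j=1)
  i=2: ✓ (witness j=2)
  i=3: ✗ (none in [3,4])
  i=4: ✓ (witness j=5)
  i=5: ✓ (witness j=5)
Positions where it holds: {0, 1, 2, 4, 5} → 5.

5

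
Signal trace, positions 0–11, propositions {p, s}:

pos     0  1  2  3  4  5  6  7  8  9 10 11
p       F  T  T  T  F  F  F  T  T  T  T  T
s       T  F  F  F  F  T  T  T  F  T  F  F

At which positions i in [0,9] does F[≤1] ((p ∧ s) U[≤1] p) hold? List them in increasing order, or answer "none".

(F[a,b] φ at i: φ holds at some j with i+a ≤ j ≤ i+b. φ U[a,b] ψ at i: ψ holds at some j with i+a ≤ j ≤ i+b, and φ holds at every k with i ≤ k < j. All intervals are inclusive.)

0, 1, 2, 3, 6, 7, 8, 9

Evaluate at each i in [0,9]:
  i=0: ✓ (witness j=1)
  i=1: ✓ (witness j=1)
  i=2: ✓ (witness j=2)
  i=3: ✓ (witness j=3)
  i=4: ✗ (none in [4,5])
  i=5: ✗ (none in [5,6])
  i=6: ✓ (witness j=7)
  i=7: ✓ (witness j=7)
  i=8: ✓ (witness j=8)
  i=9: ✓ (witness j=9)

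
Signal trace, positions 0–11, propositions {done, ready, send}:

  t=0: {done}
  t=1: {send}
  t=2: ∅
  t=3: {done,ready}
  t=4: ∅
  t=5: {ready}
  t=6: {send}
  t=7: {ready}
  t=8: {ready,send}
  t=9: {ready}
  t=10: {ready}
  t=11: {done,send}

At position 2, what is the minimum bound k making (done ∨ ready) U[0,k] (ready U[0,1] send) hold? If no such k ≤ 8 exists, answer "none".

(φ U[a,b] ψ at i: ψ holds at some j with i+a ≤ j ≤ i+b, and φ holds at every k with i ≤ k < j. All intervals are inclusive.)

Need earliest j ≥ 2 with (ready U[0,1] send), and (done ∨ ready) at every k in [2,j-1].
  j=2: rhs fails.
  j=3: rhs fails.
  j=4: rhs fails.
  j=5: rhs holds but lhs fails at k=2.
  j=6: rhs holds but lhs fails at k=2.
  j=7: rhs holds but lhs fails at k=2.
  j=8: rhs holds but lhs fails at k=2.
  j=9: rhs fails.
  j=10: rhs holds but lhs fails at k=2.
No witness within the range → none.

none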